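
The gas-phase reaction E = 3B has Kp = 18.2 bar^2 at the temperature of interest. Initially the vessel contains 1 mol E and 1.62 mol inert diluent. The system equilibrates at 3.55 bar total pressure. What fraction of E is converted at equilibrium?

X = 0.657

Basis: 1 mol E initially; let X = conversion of E. Extent ξ = X.
Mole table: n_E = 1 − X; n_B = 3X; n_I = 1.62 (inert).
Total moles n_T = 2.62 + 2X.
y_i = n_i/n_T, p_i = y_i·P. Kp = p_B^3 / (p_E).
Substituting and setting equal to 18.2 bar^2 gives a polynomial in X; the root in (0,1) is X = 0.657.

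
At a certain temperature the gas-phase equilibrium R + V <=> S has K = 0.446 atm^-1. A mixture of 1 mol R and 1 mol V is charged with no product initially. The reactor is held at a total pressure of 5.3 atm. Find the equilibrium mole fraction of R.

y_R = 0.353

Basis: 1 mol R initially; let X = conversion of R. Extent ξ = X.
Moles: n_R = 1 − X; n_V = 1 − X; n_S = X.
Total moles n_T = 2 − X.
With p_i = (n_i/n_T)P, K = p_S / (p_R p_V).
Substituting and setting equal to 0.446 atm^-1 gives a polynomial in X; the root in (0,1) is X = 0.455.
Then n_R = 0.545, n_T = 1.55, so y_R = 0.353.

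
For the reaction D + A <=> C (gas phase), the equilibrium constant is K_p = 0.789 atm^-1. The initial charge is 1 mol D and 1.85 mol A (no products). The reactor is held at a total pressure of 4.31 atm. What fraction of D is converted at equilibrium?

Basis: 1 mol D initially; let X = conversion of D. Extent ξ = X.
Moles: n_D = 1 − X; n_A = 1.85 − X; n_C = X.
Summing: n_T = 2.85 − X.
y_i = n_i/n_T, p_i = y_i·P. K_p = p_C / (p_D p_A).
Setting this equal to 0.789 atm^-1 and taking the physical root (0 < X < 1) gives X = 0.650.

X = 0.650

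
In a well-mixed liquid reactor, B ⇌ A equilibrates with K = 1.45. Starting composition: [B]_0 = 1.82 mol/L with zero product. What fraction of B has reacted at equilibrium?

X = 0.592

Let X = conversion of B; extent ξ = 1.82·X mol/L.
Concentrations: [B] = 1.82 − 1.82X; [A] = 1.82X.
K = [A] / ([B]).
Setting equal to 1.45 and solving for X on (0,1) gives X = 0.592.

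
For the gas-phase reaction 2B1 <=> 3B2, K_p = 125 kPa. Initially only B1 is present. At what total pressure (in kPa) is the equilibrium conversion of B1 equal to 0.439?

P = 168 kPa

Take 1 mol B1 as basis and let X be its fractional conversion, so ξ = 0.5X.
Species balance: n_B1 = 1 − X; n_B2 = 1.5X.
Summing: n_T = 1 + 0.5X.
K_p = p_B2^3 / (p_B1^2) with p_i = (n_i/n_T)·P.
At X = 0.439: the mole-fraction product g(X) = Π y_i^ν_i = 0.744. Since K_p = g(X)·P^{1}, P = (K_p/g)^(1/1) = (125/0.744)^(1/1) = 168 kPa.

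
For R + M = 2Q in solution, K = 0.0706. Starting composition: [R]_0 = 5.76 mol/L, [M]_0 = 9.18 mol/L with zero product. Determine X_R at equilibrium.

Let X = conversion of R; extent ξ = 5.76·X mol/L.
Concentrations: [R] = 5.76 − 5.76X; [M] = 9.18 − 5.76X; [Q] = 11.5X.
K = [Q]^2 / ([R] [M]).
This equals 0.0706 at X = 0.148 (the root in 0 < X < 1).

X = 0.148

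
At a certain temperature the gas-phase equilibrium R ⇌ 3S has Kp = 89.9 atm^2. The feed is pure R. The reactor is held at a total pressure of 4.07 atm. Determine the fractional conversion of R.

X = 0.702

Take 1 mol R as basis and let X be its fractional conversion, so ξ = X.
At extent ξ: n_R = 1 − X; n_S = 3X.
Summing: n_T = 1 + 2X.
With p_i = (n_i/n_T)P, Kp = p_S^3 / (p_R).
Substituting and setting equal to 89.9 atm^2 gives a polynomial in X; the root in (0,1) is X = 0.702.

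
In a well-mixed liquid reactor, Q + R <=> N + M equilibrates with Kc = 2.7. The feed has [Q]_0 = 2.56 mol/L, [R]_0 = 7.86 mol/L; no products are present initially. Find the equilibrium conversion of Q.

Let X = conversion of Q; extent ξ = 2.56·X mol/L.
Concentrations: [Q] = 2.56 − 2.56X; [R] = 7.86 − 2.56X; [N] = 2.56X; [M] = 2.56X.
Kc = [N] [M] / ([Q] [R]).
Setting equal to 2.7 and solving for X on (0,1) gives X = 0.872.

X = 0.872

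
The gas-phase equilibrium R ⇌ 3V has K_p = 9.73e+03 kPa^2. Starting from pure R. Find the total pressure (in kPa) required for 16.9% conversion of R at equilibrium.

Let X = conversion of R (basis 1 mol R); extent of reaction ξ = X.
Species balance: n_R = 1 − X; n_V = 3X.
Summing: n_T = 1 + 2X.
K_p = p_V^3 / (p_R) with p_i = (n_i/n_T)·P.
At X = 0.169: the mole-fraction product g(X) = Π y_i^ν_i = 0.0876. Since K_p = g(X)·P^{2}, P = (K_p/g)^(1/2) = (9.73e+03/0.0876)^(1/2) = 333 kPa.

P = 333 kPa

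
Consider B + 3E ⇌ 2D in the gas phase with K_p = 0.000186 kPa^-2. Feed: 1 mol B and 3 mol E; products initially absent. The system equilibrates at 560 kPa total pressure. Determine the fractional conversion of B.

Basis: 1 mol B initially; let X = conversion of B. Extent ξ = X.
At extent ξ: n_B = 1 − X; n_E = 3 − 3X; n_D = 2X.
Summing: n_T = 4 − 2X.
y_i = n_i/n_T, p_i = y_i·P. K_p = p_D^2 / (p_B p_E^3).
This yields a degree-4 equation in X; solving on (0,1), X = 0.697.

X = 0.697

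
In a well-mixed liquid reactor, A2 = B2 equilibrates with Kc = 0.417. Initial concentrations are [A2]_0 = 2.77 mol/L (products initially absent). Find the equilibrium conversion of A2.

X = 0.294

Let X = conversion of A2; extent ξ = 2.77·X mol/L.
Concentrations: [A2] = 2.77 − 2.77X; [B2] = 2.77X.
Kc = [B2] / ([A2]).
Solving Kc = 0.417 for X ∈ (0,1): X = 0.294.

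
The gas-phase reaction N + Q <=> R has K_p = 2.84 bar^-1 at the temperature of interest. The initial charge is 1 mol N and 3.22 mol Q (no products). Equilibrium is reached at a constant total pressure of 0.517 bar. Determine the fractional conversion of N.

X = 0.517

Basis: 1 mol N initially; let X = conversion of N. Extent ξ = X.
Species balance: n_N = 1 − X; n_Q = 3.22 − X; n_R = X.
Summing: n_T = 4.22 − X.
With p_i = (n_i/n_T)P, K_p = p_R / (p_N p_Q).
Substituting and setting equal to 2.84 bar^-1 gives a polynomial in X; the root in (0,1) is X = 0.517.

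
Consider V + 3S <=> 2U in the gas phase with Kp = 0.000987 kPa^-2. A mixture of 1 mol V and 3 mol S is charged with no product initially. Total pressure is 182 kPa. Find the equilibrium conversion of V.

X = 0.656

Basis: 1 mol V initially; let X = conversion of V. Extent ξ = X.
At extent ξ: n_V = 1 − X; n_S = 3 − 3X; n_U = 2X.
n_T = Σnᵢ = 4 − 2X.
With p_i = (n_i/n_T)P, Kp = p_U^2 / (p_V p_S^3).
This yields a degree-4 equation in X; solving on (0,1), X = 0.656.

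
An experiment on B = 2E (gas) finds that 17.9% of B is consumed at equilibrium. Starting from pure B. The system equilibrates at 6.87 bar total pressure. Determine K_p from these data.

K_p = 0.91 bar

Let X = conversion of B (basis 1 mol B); extent of reaction ξ = X.
Moles: n_B = 1 − X; n_E = 2X.
n_T = Σnᵢ = 1 + X.
At X = 0.179: n_B = 0.821, n_E = 0.358, n_T = 1.18.
p_i = (n_i/n_T)·P. K_p = p_E^2 / (p_B) = 0.91 bar.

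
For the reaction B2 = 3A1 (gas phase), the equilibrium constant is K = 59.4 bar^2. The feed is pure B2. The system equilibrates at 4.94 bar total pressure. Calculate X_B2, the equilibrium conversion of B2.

X = 0.563

Basis: 1 mol B2 initially; let X = conversion of B2. Extent ξ = X.
At extent ξ: n_B2 = 1 − X; n_A1 = 3X.
n_T = Σnᵢ = 1 + 2X.
Mole fractions y_i = n_i/n_T; K = p_A1^3 / (p_B2) with p_i = y_i·P.
This yields a degree-3 equation in X; solving on (0,1), X = 0.563.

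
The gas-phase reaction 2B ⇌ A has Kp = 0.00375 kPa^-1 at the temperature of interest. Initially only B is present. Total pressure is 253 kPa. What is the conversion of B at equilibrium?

X = 0.543

Take 1 mol B as basis and let X be its fractional conversion, so ξ = 0.5X.
Species balance: n_B = 1 − X; n_A = 0.5X.
n_T = Σnᵢ = 1 − 0.5X.
Mole fractions y_i = n_i/n_T; Kp = p_A / (p_B^2) with p_i = y_i·P.
This yields a degree-2 equation in X; solving on (0,1), X = 0.543.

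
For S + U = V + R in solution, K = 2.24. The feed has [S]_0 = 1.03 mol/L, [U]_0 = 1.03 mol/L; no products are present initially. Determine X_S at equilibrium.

Let X = conversion of S; extent ξ = 1.03·X mol/L.
Concentrations: [S] = 1.03 − 1.03X; [U] = 1.03 − 1.03X; [V] = 1.03X; [R] = 1.03X.
K = [V] [R] / ([S] [U]).
Setting equal to 2.24 and solving for X on (0,1) gives X = 0.599.

X = 0.599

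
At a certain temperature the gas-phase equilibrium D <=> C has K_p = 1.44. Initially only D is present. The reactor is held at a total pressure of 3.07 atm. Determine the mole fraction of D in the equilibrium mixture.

Basis: 1 mol D initially; let X = conversion of D. Extent ξ = X.
Species balance: n_D = 1 − X; n_C = X.
n_T stays at 1 (no change in mole number).
With p_i = (n_i/n_T)P, K_p = p_C / (p_D).
This yields a degree-1 equation in X; solving on (0,1), X = 0.590.
Then n_D = 0.41, n_T = 1, so y_D = 0.410.

y_D = 0.410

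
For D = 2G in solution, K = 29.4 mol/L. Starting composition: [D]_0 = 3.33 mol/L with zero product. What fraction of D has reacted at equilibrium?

X = 0.747

Let X = conversion of D; extent ξ = 3.33·X mol/L.
Concentrations: [D] = 3.33 − 3.33X; [G] = 6.66X.
K = [G]^2 / ([D]).
Solving K = 29.4 for X ∈ (0,1): X = 0.747.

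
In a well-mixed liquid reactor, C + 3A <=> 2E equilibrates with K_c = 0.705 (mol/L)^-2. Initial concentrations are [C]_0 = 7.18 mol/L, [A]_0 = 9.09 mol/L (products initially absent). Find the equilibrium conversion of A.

X = 0.791

Let X = conversion of A; extent ξ = 9.09X/3 mol/L.
Concentrations: [C] = 7.18 − 3.03X; [A] = 9.09 − 9.09X; [E] = 6.06X.
K_c = [E]^2 / ([C] [A]^3).
Equating to 0.705 (mol/L)^-2: the physical root is X = 0.791.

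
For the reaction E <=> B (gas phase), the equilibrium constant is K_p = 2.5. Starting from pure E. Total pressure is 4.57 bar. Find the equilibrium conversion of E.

X = 0.714

Basis: 1 mol E initially; let X = conversion of E. Extent ξ = X.
Moles: n_E = 1 − X; n_B = X.
Total moles n_T = 1 (Δν = 0, constant).
Mole fractions y_i = n_i/n_T; K_p = p_B / (p_E) with p_i = y_i·P.
Substituting and setting equal to 2.5 gives a polynomial in X; the root in (0,1) is X = 0.714.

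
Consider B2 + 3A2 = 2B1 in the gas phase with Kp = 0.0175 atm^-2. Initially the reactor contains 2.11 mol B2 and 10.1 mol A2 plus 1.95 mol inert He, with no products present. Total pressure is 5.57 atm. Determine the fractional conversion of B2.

X = 0.354

Let X = conversion of B2 (basis 2.11 mol B2); extent of reaction ξ = 2.11X.
Species balance: n_B2 = 2.11 − 2.11X; n_A2 = 10.1 − 6.33X; n_B1 = 4.22X; n_I = 1.95 (inert).
Summing: n_T = 14.2 − 4.22X.
y_i = n_i/n_T, p_i = y_i·P. Kp = p_B1^2 / (p_B2 p_A2^3).
Setting this equal to 0.0175 atm^-2 and taking the physical root (0 < X < 1) gives X = 0.354.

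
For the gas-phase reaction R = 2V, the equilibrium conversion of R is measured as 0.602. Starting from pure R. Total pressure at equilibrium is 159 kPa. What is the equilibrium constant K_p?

Let X = conversion of R (basis 1 mol R); extent of reaction ξ = X.
Moles: n_R = 1 − X; n_V = 2X.
Summing: n_T = 1 + X.
At X = 0.602: n_R = 0.398, n_V = 1.2, n_T = 1.6.
p_i = (n_i/n_T)·P. K_p = p_V^2 / (p_R) = 361 kPa.

K_p = 361 kPa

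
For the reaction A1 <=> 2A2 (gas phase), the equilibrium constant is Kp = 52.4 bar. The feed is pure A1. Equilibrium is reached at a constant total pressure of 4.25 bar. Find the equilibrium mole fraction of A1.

y_A1 = 0.070

Basis: 1 mol A1 initially; let X = conversion of A1. Extent ξ = X.
At extent ξ: n_A1 = 1 − X; n_A2 = 2X.
Summing: n_T = 1 + X.
y_i = n_i/n_T, p_i = y_i·P. Kp = p_A2^2 / (p_A1).
Equating to 52.4 bar and solving on 0 < X < 1: X = 0.869.
Then n_A1 = 0.131, n_T = 1.87, so y_A1 = 0.070.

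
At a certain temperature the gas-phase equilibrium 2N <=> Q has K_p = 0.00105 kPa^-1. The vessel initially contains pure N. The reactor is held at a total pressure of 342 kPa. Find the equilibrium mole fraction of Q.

Basis: 1 mol N initially; let X = conversion of N. Extent ξ = 0.5X.
At extent ξ: n_N = 1 − X; n_Q = 0.5X.
n_T = Σnᵢ = 1 − 0.5X.
With p_i = (n_i/n_T)P, K_p = p_Q / (p_N^2).
Setting this equal to 0.00105 kPa^-1 and taking the physical root (0 < X < 1) gives X = 0.359.
Then n_Q = 0.18, n_T = 0.82, so y_Q = 0.219.

y_Q = 0.219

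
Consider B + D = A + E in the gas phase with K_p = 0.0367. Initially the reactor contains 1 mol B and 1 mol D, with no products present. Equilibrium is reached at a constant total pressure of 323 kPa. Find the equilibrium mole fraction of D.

Basis: 1 mol B initially; let X = conversion of B. Extent ξ = X.
Mole table: n_B = 1 − X; n_D = 1 − X; n_A = X; n_E = X.
n_T stays at 2 (no change in mole number).
Mole fractions y_i = n_i/n_T; K_p = p_A p_E / (p_B p_D) with p_i = y_i·P.
Substituting and setting equal to 0.0367 gives a polynomial in X; the root in (0,1) is X = 0.161.
Then n_D = 0.839, n_T = 2, so y_D = 0.420.

y_D = 0.420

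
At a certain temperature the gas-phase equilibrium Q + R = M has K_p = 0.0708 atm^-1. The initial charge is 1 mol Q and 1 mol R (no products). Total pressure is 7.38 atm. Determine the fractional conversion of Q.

Take 1 mol Q as basis and let X be its fractional conversion, so ξ = X.
Mole table: n_Q = 1 − X; n_R = 1 − X; n_M = X.
Summing: n_T = 2 − X.
With p_i = (n_i/n_T)P, K_p = p_M / (p_Q p_R).
Setting this equal to 0.0708 atm^-1 and taking the physical root (0 < X < 1) gives X = 0.190.

X = 0.190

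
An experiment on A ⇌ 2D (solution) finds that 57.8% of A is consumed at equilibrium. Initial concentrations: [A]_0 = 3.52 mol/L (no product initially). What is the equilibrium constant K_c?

Let X = conversion of A.
Concentrations: [A] = 3.52 − 3.52X; [D] = 7.04X.
At X = 0.578: [A] = 1.49, [D] = 4.07.
K_c = [D]^2 / ([A]) = 11.1 mol/L.

K_c = 11.1 mol/L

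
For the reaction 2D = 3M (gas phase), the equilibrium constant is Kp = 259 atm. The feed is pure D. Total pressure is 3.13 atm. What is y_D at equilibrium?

Let X = conversion of D (basis 1 mol D); extent of reaction ξ = 0.5X.
Species balance: n_D = 1 − X; n_M = 1.5X.
Summing: n_T = 1 + 0.5X.
With p_i = (n_i/n_T)P, Kp = p_M^3 / (p_D^2).
Setting this equal to 259 atm and taking the physical root (0 < X < 1) gives X = 0.864.
Then n_D = 0.136, n_T = 1.43, so y_D = 0.095.

y_D = 0.095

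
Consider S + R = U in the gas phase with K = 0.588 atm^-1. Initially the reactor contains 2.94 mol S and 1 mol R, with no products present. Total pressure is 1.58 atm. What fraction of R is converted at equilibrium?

X = 0.400

Let X = conversion of R (basis 1 mol R); extent of reaction ξ = X.
Mole table: n_S = 2.94 − X; n_R = 1 − X; n_U = X.
Summing: n_T = 3.94 − X.
y_i = n_i/n_T, p_i = y_i·P. K = p_U / (p_S p_R).
This yields a degree-2 equation in X; solving on (0,1), X = 0.400.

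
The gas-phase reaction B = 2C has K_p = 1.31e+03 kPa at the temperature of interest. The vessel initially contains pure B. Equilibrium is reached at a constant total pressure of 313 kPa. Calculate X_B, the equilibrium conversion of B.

X = 0.715

Let X = conversion of B (basis 1 mol B); extent of reaction ξ = X.
Mole table: n_B = 1 − X; n_C = 2X.
Summing: n_T = 1 + X.
y_i = n_i/n_T, p_i = y_i·P. K_p = p_C^2 / (p_B).
Equating to 1.31e+03 kPa and solving on 0 < X < 1: X = 0.715.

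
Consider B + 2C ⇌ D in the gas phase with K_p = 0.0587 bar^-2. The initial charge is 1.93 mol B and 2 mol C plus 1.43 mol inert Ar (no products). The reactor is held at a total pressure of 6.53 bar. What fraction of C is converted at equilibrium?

Take 2 mol C as basis and let X be its fractional conversion, so ξ = X.
Species balance: n_B = 1.93 − X; n_C = 2 − 2X; n_D = X; n_I = 1.43 (inert).
Total moles n_T = 5.36 − 2X.
y_i = n_i/n_T, p_i = y_i·P. K_p = p_D / (p_B p_C^2).
This yields a degree-3 equation in X; solving on (0,1), X = 0.328.

X = 0.328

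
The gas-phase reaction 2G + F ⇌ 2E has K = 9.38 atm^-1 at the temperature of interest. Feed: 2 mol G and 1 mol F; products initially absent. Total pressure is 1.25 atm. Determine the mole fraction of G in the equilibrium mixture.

Take 2 mol G as basis and let X be its fractional conversion, so ξ = X.
Species balance: n_G = 2 − 2X; n_F = 1 − X; n_E = 2X.
Total moles n_T = 3 − X.
With p_i = (n_i/n_T)P, K = p_E^2 / (p_G^2 p_F).
Substituting and setting equal to 9.38 atm^-1 gives a polynomial in X; the root in (0,1) is X = 0.586.
Then n_G = 0.827, n_T = 2.41, so y_G = 0.343.

y_G = 0.343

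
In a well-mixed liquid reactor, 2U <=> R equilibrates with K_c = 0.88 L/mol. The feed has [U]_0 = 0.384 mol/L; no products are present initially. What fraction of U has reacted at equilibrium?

Let X = conversion of U; extent ξ = 0.384X/2 mol/L.
Concentrations: [U] = 0.384 − 0.384X; [R] = 0.192X.
K_c = [R] / ([U]^2).
Equating to 0.88 L/mol: the physical root is X = 0.316.

X = 0.316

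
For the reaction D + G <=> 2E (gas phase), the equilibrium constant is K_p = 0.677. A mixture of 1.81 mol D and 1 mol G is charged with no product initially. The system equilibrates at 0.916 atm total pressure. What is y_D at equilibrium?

y_D = 0.507

Basis: 1 mol G initially; let X = conversion of G. Extent ξ = X.
At extent ξ: n_D = 1.81 − X; n_G = 1 − X; n_E = 2X.
Since Δν = 0, n_T = 2.81 throughout.
With p_i = (n_i/n_T)P, K_p = p_E^2 / (p_D p_G).
Setting this equal to 0.677 and taking the physical root (0 < X < 1) gives X = 0.385.
Then n_D = 1.42, n_T = 2.81, so y_D = 0.507.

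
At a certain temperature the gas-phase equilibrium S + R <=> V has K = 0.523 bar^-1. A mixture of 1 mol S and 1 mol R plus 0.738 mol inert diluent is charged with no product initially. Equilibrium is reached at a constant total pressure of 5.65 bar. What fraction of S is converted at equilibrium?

Let X = conversion of S (basis 1 mol S); extent of reaction ξ = X.
Species balance: n_S = 1 − X; n_R = 1 − X; n_V = X; n_I = 0.738 (inert).
n_T = Σnᵢ = 2.74 − X.
With p_i = (n_i/n_T)P, K = p_V / (p_S p_R).
Equating to 0.523 bar^-1 and solving on 0 < X < 1: X = 0.424.

X = 0.424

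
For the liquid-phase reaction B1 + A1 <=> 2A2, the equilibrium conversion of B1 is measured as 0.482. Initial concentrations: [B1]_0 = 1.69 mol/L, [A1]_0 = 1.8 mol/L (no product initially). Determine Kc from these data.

Kc = 3.08

Let X = conversion of B1.
Concentrations: [B1] = 1.69 − 1.69X; [A1] = 1.8 − 1.69X; [A2] = 3.38X.
At X = 0.482: [B1] = 0.875, [A1] = 0.985, [A2] = 1.63.
Kc = [A2]^2 / ([B1] [A1]) = 3.08.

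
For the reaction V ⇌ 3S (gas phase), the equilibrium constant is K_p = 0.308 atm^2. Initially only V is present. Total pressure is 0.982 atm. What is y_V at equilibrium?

y_V = 0.469

Basis: 1 mol V initially; let X = conversion of V. Extent ξ = X.
Mole table: n_V = 1 − X; n_S = 3X.
Summing: n_T = 1 + 2X.
y_i = n_i/n_T, p_i = y_i·P. K_p = p_S^3 / (p_V).
Substituting and setting equal to 0.308 atm^2 gives a polynomial in X; the root in (0,1) is X = 0.274.
Then n_V = 0.726, n_T = 1.55, so y_V = 0.469.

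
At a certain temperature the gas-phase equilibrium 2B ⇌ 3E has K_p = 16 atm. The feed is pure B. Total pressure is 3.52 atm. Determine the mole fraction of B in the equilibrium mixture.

Basis: 1 mol B initially; let X = conversion of B. Extent ξ = 0.5X.
Mole table: n_B = 1 − X; n_E = 1.5X.
n_T = Σnᵢ = 1 + 0.5X.
y_i = n_i/n_T, p_i = y_i·P. K_p = p_E^3 / (p_B^2).
Setting this equal to 16 atm and taking the physical root (0 < X < 1) gives X = 0.627.
Then n_B = 0.373, n_T = 1.31, so y_B = 0.284.

y_B = 0.284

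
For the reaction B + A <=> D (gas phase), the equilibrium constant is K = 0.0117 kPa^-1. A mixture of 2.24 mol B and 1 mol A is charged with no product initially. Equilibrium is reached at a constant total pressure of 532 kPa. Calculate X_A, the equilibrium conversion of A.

X = 0.787

Take 1 mol A as basis and let X be its fractional conversion, so ξ = X.
Mole table: n_B = 2.24 − X; n_A = 1 − X; n_D = X.
Total moles n_T = 3.24 − X.
y_i = n_i/n_T, p_i = y_i·P. K = p_D / (p_B p_A).
Setting this equal to 0.0117 kPa^-1 and taking the physical root (0 < X < 1) gives X = 0.787.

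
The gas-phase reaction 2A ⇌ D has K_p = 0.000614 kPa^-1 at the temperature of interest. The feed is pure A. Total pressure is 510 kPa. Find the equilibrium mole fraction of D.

Take 1 mol A as basis and let X be its fractional conversion, so ξ = 0.5X.
Mole table: n_A = 1 − X; n_D = 0.5X.
n_T = Σnᵢ = 1 − 0.5X.
With p_i = (n_i/n_T)P, K_p = p_D / (p_A^2).
This yields a degree-2 equation in X; solving on (0,1), X = 0.334.
Then n_D = 0.167, n_T = 0.833, so y_D = 0.200.

y_D = 0.200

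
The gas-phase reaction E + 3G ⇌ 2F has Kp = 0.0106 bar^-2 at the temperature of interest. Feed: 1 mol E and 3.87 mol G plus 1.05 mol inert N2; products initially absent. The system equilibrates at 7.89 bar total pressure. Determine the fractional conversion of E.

X = 0.317

Let X = conversion of E (basis 1 mol E); extent of reaction ξ = X.
Species balance: n_E = 1 − X; n_G = 3.87 − 3X; n_F = 2X; n_I = 1.05 (inert).
Summing: n_T = 5.92 − 2X.
y_i = n_i/n_T, p_i = y_i·P. Kp = p_F^2 / (p_E p_G^3).
Setting this equal to 0.0106 bar^-2 and taking the physical root (0 < X < 1) gives X = 0.317.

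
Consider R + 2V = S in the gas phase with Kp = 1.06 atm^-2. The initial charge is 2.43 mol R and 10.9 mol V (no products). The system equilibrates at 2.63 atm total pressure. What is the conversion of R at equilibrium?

Take 2.43 mol R as basis and let X be its fractional conversion, so ξ = 2.43X.
At extent ξ: n_R = 2.43 − 2.43X; n_V = 10.9 − 4.86X; n_S = 2.43X.
Summing: n_T = 13.3 − 4.86X.
With p_i = (n_i/n_T)P, Kp = p_S / (p_R p_V^2).
Setting this equal to 1.06 atm^-2 and taking the physical root (0 < X < 1) gives X = 0.802.

X = 0.802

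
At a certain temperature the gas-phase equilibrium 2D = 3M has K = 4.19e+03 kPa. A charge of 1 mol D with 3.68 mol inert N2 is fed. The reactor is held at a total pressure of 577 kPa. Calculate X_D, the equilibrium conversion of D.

X = 0.788

Let X = conversion of D (basis 1 mol D); extent of reaction ξ = 0.5X.
Species balance: n_D = 1 − X; n_M = 1.5X; n_I = 3.68 (inert).
Total moles n_T = 4.68 + 0.5X.
With p_i = (n_i/n_T)P, K = p_M^3 / (p_D^2).
This yields a degree-3 equation in X; solving on (0,1), X = 0.788.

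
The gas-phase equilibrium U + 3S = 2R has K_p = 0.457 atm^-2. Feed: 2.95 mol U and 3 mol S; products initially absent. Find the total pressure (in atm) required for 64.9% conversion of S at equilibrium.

P = 5.45 atm

Take 3 mol S as basis and let X be its fractional conversion, so ξ = X.
At extent ξ: n_U = 2.95 − X; n_S = 3 − 3X; n_R = 2X.
Total moles n_T = 5.95 − 2X.
K_p = p_R^2 / (p_U p_S^3) with p_i = (n_i/n_T)·P.
At X = 0.649: the mole-fraction product g(X) = Π y_i^ν_i = 13.57. Since K_p = g(X)·P^{-2}, P = (g/K_p)^(1/2) = (13.57/0.457)^(1/2) = 5.45 atm.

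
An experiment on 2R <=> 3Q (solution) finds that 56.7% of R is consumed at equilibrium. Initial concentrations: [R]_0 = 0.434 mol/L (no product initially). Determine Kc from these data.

Let X = conversion of R.
Concentrations: [R] = 0.434 − 0.434X; [Q] = 0.651X.
At X = 0.567: [R] = 0.188, [Q] = 0.369.
Kc = [Q]^3 / ([R]^2) = 1.42 mol/L.

Kc = 1.42 mol/L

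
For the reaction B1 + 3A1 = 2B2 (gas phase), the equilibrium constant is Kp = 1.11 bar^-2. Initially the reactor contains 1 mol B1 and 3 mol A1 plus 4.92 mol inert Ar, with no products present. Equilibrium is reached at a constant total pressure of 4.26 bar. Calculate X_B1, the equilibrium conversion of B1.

Take 1 mol B1 as basis and let X be its fractional conversion, so ξ = X.
At extent ξ: n_B1 = 1 − X; n_A1 = 3 − 3X; n_B2 = 2X; n_I = 4.92 (inert).
n_T = Σnᵢ = 8.92 − 2X.
y_i = n_i/n_T, p_i = y_i·P. Kp = p_B2^2 / (p_B1 p_A1^3).
This yields a degree-4 equation in X; solving on (0,1), X = 0.446.

X = 0.446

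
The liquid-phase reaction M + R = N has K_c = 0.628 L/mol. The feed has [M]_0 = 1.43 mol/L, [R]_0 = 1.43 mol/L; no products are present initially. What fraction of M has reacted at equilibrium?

Let X = conversion of M; extent ξ = 1.43·X mol/L.
Concentrations: [M] = 1.43 − 1.43X; [R] = 1.43 − 1.43X; [N] = 1.43X.
K_c = [N] / ([M] [R]).
This equals 0.628 at X = 0.364 (the root in 0 < X < 1).

X = 0.364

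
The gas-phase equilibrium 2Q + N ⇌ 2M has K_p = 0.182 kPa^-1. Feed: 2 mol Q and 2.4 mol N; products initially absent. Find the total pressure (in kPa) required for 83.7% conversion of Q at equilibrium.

P = 330 kPa

Let X = conversion of Q (basis 2 mol Q); extent of reaction ξ = X.
Mole table: n_Q = 2 − 2X; n_N = 2.4 − X; n_M = 2X.
Summing: n_T = 4.4 − X.
K_p = p_M^2 / (p_Q^2 p_N) with p_i = (n_i/n_T)·P.
At X = 0.837: the mole-fraction product g(X) = Π y_i^ν_i = 60.11. Since K_p = g(X)·P^{-1}, P = (g/K_p)^(1/1) = (60.11/0.182)^(1/1) = 330 kPa.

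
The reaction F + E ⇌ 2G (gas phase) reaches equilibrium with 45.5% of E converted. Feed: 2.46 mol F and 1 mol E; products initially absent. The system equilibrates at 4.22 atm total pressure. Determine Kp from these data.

Kp = 0.758

Let X = conversion of E (basis 1 mol E); extent of reaction ξ = X.
Mole table: n_F = 2.46 − X; n_E = 1 − X; n_G = 2X.
n_T stays at 3.46 (no change in mole number).
At X = 0.455: n_F = 2, n_E = 0.545, n_G = 0.91, n_T = 3.46.
p_i = (n_i/n_T)·P. Kp = p_G^2 / (p_F p_E) = 0.758.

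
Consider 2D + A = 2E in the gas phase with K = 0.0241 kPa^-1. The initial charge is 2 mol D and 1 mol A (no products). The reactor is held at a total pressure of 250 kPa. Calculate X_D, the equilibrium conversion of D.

Basis: 2 mol D initially; let X = conversion of D. Extent ξ = X.
Species balance: n_D = 2 − 2X; n_A = 1 − X; n_E = 2X.
n_T = Σnᵢ = 3 − X.
With p_i = (n_i/n_T)P, K = p_E^2 / (p_D^2 p_A).
This yields a degree-3 equation in X; solving on (0,1), X = 0.519.

X = 0.519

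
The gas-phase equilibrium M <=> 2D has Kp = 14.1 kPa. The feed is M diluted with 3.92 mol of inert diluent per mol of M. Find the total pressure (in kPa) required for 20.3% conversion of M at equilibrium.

Let X = conversion of M (basis 1 mol M); extent of reaction ξ = X.
Mole table: n_M = 1 − X; n_D = 2X; n_I = 3.92 (inert).
Total moles n_T = 4.92 + X.
Kp = p_D^2 / (p_M) with p_i = (n_i/n_T)·P.
At X = 0.203: the mole-fraction product g(X) = Π y_i^ν_i = 0.04037. Since Kp = g(X)·P^{1}, P = (Kp/g)^(1/1) = (14.1/0.04037)^(1/1) = 349 kPa.

P = 349 kPa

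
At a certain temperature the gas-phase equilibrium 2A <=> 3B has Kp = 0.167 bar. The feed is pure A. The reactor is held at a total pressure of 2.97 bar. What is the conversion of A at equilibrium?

Let X = conversion of A (basis 1 mol A); extent of reaction ξ = 0.5X.
Moles: n_A = 1 − X; n_B = 1.5X.
n_T = Σnᵢ = 1 + 0.5X.
y_i = n_i/n_T, p_i = y_i·P. Kp = p_B^3 / (p_A^2).
Equating to 0.167 bar and solving on 0 < X < 1: X = 0.224.

X = 0.224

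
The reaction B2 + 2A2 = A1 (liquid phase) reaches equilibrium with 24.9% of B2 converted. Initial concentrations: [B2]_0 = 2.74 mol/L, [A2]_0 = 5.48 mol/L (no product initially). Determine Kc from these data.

Kc = 0.0196 (mol/L)^-2

Let X = conversion of B2.
Concentrations: [B2] = 2.74 − 2.74X; [A2] = 5.48 − 5.48X; [A1] = 2.74X.
At X = 0.249: [B2] = 2.06, [A2] = 4.12, [A1] = 0.682.
Kc = [A1] / ([B2] [A2]^2) = 0.0196 (mol/L)^-2.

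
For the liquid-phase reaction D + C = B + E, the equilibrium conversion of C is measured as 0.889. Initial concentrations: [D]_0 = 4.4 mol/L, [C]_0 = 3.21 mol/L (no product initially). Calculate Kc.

Kc = 14.8

Let X = conversion of C.
Concentrations: [D] = 4.4 − 3.21X; [C] = 3.21 − 3.21X; [B] = 3.21X; [E] = 3.21X.
At X = 0.889: [D] = 1.55, [C] = 0.356, [B] = 2.85, [E] = 2.85.
Kc = [B] [E] / ([D] [C]) = 14.8.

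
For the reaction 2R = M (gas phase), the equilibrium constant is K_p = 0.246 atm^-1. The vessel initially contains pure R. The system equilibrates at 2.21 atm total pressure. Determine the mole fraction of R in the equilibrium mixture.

y_R = 0.719

Basis: 1 mol R initially; let X = conversion of R. Extent ξ = 0.5X.
Moles: n_R = 1 − X; n_M = 0.5X.
Summing: n_T = 1 − 0.5X.
y_i = n_i/n_T, p_i = y_i·P. K_p = p_M / (p_R^2).
Setting this equal to 0.246 atm^-1 and taking the physical root (0 < X < 1) gives X = 0.439.
Then n_R = 0.561, n_T = 0.781, so y_R = 0.719.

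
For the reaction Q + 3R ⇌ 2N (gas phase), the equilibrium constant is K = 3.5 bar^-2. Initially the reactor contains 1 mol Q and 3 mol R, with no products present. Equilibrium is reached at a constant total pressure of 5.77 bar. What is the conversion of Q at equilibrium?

X = 0.742

Let X = conversion of Q (basis 1 mol Q); extent of reaction ξ = X.
At extent ξ: n_Q = 1 − X; n_R = 3 − 3X; n_N = 2X.
n_T = Σnᵢ = 4 − 2X.
y_i = n_i/n_T, p_i = y_i·P. K = p_N^2 / (p_Q p_R^3).
Equating to 3.5 bar^-2 and solving on 0 < X < 1: X = 0.742.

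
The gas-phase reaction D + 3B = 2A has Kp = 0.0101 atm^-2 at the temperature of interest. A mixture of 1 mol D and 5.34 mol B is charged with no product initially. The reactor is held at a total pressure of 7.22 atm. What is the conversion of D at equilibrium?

X = 0.416

Let X = conversion of D (basis 1 mol D); extent of reaction ξ = X.
Mole table: n_D = 1 − X; n_B = 5.34 − 3X; n_A = 2X.
Summing: n_T = 6.34 − 2X.
With p_i = (n_i/n_T)P, Kp = p_A^2 / (p_D p_B^3).
Setting this equal to 0.0101 atm^-2 and taking the physical root (0 < X < 1) gives X = 0.416.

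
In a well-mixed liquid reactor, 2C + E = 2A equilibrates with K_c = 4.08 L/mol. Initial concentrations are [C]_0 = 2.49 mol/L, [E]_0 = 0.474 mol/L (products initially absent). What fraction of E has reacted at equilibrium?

X = 0.872

Let X = conversion of E; extent ξ = 0.474·X mol/L.
Concentrations: [C] = 2.49 − 0.948X; [E] = 0.474 − 0.474X; [A] = 0.948X.
K_c = [A]^2 / ([C]^2 [E]).
Equating to 4.08 L/mol: the physical root is X = 0.872.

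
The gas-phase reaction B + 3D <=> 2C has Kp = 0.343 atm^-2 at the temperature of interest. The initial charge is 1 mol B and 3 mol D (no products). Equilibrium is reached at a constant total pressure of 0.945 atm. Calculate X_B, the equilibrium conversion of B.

Basis: 1 mol B initially; let X = conversion of B. Extent ξ = X.
Moles: n_B = 1 − X; n_D = 3 − 3X; n_C = 2X.
n_T = Σnᵢ = 4 − 2X.
Mole fractions y_i = n_i/n_T; Kp = p_C^2 / (p_B p_D^3) with p_i = y_i·P.
Equating to 0.343 atm^-2 and solving on 0 < X < 1: X = 0.237.

X = 0.237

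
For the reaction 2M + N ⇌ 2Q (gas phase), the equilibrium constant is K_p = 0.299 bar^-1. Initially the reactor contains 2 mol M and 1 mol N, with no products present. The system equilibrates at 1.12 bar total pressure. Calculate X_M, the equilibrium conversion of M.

Basis: 2 mol M initially; let X = conversion of M. Extent ξ = X.
Moles: n_M = 2 − 2X; n_N = 1 − X; n_Q = 2X.
Total moles n_T = 3 − X.
Mole fractions y_i = n_i/n_T; K_p = p_Q^2 / (p_M^2 p_N) with p_i = y_i·P.
This yields a degree-3 equation in X; solving on (0,1), X = 0.233.

X = 0.233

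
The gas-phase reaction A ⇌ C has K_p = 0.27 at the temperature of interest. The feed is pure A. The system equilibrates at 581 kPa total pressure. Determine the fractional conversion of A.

Basis: 1 mol A initially; let X = conversion of A. Extent ξ = X.
Mole table: n_A = 1 − X; n_C = X.
Total moles n_T = 1 (Δν = 0, constant).
Mole fractions y_i = n_i/n_T; K_p = p_C / (p_A) with p_i = y_i·P.
This yields a degree-1 equation in X; solving on (0,1), X = 0.213.

X = 0.213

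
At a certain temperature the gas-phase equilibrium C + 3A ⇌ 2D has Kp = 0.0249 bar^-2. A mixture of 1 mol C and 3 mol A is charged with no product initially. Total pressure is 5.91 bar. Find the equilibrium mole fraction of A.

y_A = 0.603

Let X = conversion of C (basis 1 mol C); extent of reaction ξ = X.
Mole table: n_C = 1 − X; n_A = 3 − 3X; n_D = 2X.
Total moles n_T = 4 − 2X.
With p_i = (n_i/n_T)P, Kp = p_D^2 / (p_C p_A^3).
Equating to 0.0249 bar^-2 and solving on 0 < X < 1: X = 0.328.
Then n_A = 2.02, n_T = 3.34, so y_A = 0.603.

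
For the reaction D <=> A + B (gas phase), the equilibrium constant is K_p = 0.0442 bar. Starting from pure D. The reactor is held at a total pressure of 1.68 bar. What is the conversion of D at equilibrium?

Let X = conversion of D (basis 1 mol D); extent of reaction ξ = X.
At extent ξ: n_D = 1 − X; n_A = X; n_B = X.
Summing: n_T = 1 + X.
y_i = n_i/n_T, p_i = y_i·P. K_p = p_A p_B / (p_D).
Setting this equal to 0.0442 bar and taking the physical root (0 < X < 1) gives X = 0.160.

X = 0.160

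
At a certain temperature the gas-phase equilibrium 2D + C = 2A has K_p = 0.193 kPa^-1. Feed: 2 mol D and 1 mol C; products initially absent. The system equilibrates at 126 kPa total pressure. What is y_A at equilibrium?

y_A = 0.558

Basis: 2 mol D initially; let X = conversion of D. Extent ξ = X.
At extent ξ: n_D = 2 − 2X; n_C = 1 − X; n_A = 2X.
Total moles n_T = 3 − X.
y_i = n_i/n_T, p_i = y_i·P. K_p = p_A^2 / (p_D^2 p_C).
Equating to 0.193 kPa^-1 and solving on 0 < X < 1: X = 0.654.
Then n_A = 1.31, n_T = 2.35, so y_A = 0.558.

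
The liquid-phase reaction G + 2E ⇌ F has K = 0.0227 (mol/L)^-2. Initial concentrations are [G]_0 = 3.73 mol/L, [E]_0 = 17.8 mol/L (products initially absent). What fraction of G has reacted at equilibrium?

X = 0.768

Let X = conversion of G; extent ξ = 3.73·X mol/L.
Concentrations: [G] = 3.73 − 3.73X; [E] = 17.8 − 7.46X; [F] = 3.73X.
K = [F] / ([G] [E]^2).
Equating to 0.0227 (mol/L)^-2: the physical root is X = 0.768.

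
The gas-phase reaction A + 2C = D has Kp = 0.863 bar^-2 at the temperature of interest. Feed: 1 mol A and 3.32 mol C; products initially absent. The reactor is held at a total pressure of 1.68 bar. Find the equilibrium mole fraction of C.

y_C = 0.692

Basis: 1 mol A initially; let X = conversion of A. Extent ξ = X.
Species balance: n_A = 1 − X; n_C = 3.32 − 2X; n_D = X.
Summing: n_T = 4.32 − 2X.
With p_i = (n_i/n_T)P, Kp = p_D / (p_A p_C^2).
Setting this equal to 0.863 bar^-2 and taking the physical root (0 < X < 1) gives X = 0.538.
Then n_C = 2.24, n_T = 3.24, so y_C = 0.692.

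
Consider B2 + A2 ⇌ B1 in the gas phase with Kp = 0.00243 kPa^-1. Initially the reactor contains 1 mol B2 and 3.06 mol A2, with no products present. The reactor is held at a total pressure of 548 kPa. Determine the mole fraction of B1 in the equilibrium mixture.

Basis: 1 mol B2 initially; let X = conversion of B2. Extent ξ = X.
Mole table: n_B2 = 1 − X; n_A2 = 3.06 − X; n_B1 = X.
Summing: n_T = 4.06 − X.
Mole fractions y_i = n_i/n_T; Kp = p_B1 / (p_B2 p_A2) with p_i = y_i·P.
Substituting and setting equal to 0.00243 kPa^-1 gives a polynomial in X; the root in (0,1) is X = 0.489.
Then n_B1 = 0.489, n_T = 3.57, so y_B1 = 0.137.

y_B1 = 0.137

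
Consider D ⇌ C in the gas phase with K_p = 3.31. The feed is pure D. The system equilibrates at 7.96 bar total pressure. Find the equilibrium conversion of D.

Take 1 mol D as basis and let X be its fractional conversion, so ξ = X.
At extent ξ: n_D = 1 − X; n_C = X.
n_T stays at 1 (no change in mole number).
With p_i = (n_i/n_T)P, K_p = p_C / (p_D).
Setting this equal to 3.31 and taking the physical root (0 < X < 1) gives X = 0.768.

X = 0.768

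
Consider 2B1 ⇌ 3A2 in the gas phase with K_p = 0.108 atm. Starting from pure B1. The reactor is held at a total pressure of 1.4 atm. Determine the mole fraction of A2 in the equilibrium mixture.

y_A2 = 0.327

Basis: 1 mol B1 initially; let X = conversion of B1. Extent ξ = 0.5X.
At extent ξ: n_B1 = 1 − X; n_A2 = 1.5X.
n_T = Σnᵢ = 1 + 0.5X.
y_i = n_i/n_T, p_i = y_i·P. K_p = p_A2^3 / (p_B1^2).
This yields a degree-3 equation in X; solving on (0,1), X = 0.245.
Then n_A2 = 0.367, n_T = 1.12, so y_A2 = 0.327.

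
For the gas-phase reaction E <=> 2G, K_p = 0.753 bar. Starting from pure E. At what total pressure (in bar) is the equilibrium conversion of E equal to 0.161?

Let X = conversion of E (basis 1 mol E); extent of reaction ξ = X.
At extent ξ: n_E = 1 − X; n_G = 2X.
n_T = Σnᵢ = 1 + X.
K_p = p_G^2 / (p_E) with p_i = (n_i/n_T)·P.
At X = 0.161: the mole-fraction product g(X) = Π y_i^ν_i = 0.1064. Since K_p = g(X)·P^{1}, P = (K_p/g)^(1/1) = (0.753/0.1064)^(1/1) = 7.07 bar.

P = 7.07 bar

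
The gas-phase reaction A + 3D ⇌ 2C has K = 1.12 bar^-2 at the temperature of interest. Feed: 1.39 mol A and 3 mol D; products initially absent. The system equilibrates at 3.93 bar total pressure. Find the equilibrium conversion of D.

X = 0.643

Basis: 3 mol D initially; let X = conversion of D. Extent ξ = X.
Species balance: n_A = 1.39 − X; n_D = 3 − 3X; n_C = 2X.
Total moles n_T = 4.39 − 2X.
y_i = n_i/n_T, p_i = y_i·P. K = p_C^2 / (p_A p_D^3).
This yields a degree-4 equation in X; solving on (0,1), X = 0.643.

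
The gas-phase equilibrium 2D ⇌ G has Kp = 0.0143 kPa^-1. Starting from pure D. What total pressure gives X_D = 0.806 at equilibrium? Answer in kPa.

Let X = conversion of D (basis 1 mol D); extent of reaction ξ = 0.5X.
At extent ξ: n_D = 1 − X; n_G = 0.5X.
n_T = Σnᵢ = 1 − 0.5X.
Kp = p_G / (p_D^2) with p_i = (n_i/n_T)·P.
At X = 0.806: the mole-fraction product g(X) = Π y_i^ν_i = 6.393. Since Kp = g(X)·P^{-1}, P = (g/Kp)^(1/1) = (6.393/0.0143)^(1/1) = 447 kPa.

P = 447 kPa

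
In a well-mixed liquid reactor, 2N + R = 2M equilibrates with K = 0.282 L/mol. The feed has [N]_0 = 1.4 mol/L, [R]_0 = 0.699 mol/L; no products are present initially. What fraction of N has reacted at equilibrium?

Let X = conversion of N; extent ξ = 1.4X/2 mol/L.
Concentrations: [N] = 1.4 − 1.4X; [R] = 0.699 − 0.7X; [M] = 1.4X.
K = [M]^2 / ([N]^2 [R]).
This equals 0.282 at X = 0.274 (the root in 0 < X < 1).

X = 0.274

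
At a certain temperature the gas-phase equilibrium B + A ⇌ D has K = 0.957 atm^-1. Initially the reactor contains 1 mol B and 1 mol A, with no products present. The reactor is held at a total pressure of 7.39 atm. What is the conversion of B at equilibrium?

Let X = conversion of B (basis 1 mol B); extent of reaction ξ = X.
Species balance: n_B = 1 − X; n_A = 1 − X; n_D = X.
Summing: n_T = 2 − X.
Mole fractions y_i = n_i/n_T; K = p_D / (p_B p_A) with p_i = y_i·P.
Substituting and setting equal to 0.957 atm^-1 gives a polynomial in X; the root in (0,1) is X = 0.648.

X = 0.648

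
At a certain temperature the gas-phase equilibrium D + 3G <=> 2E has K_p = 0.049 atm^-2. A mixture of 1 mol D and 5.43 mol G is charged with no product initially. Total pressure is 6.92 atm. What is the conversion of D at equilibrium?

X = 0.617

Basis: 1 mol D initially; let X = conversion of D. Extent ξ = X.
Moles: n_D = 1 − X; n_G = 5.43 − 3X; n_E = 2X.
Summing: n_T = 6.43 − 2X.
With p_i = (n_i/n_T)P, K_p = p_E^2 / (p_D p_G^3).
This yields a degree-4 equation in X; solving on (0,1), X = 0.617.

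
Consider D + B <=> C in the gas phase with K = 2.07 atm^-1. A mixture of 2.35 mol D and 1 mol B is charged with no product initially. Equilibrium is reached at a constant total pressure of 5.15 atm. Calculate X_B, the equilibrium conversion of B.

X = 0.864

Let X = conversion of B (basis 1 mol B); extent of reaction ξ = X.
Mole table: n_D = 2.35 − X; n_B = 1 − X; n_C = X.
n_T = Σnᵢ = 3.35 − X.
y_i = n_i/n_T, p_i = y_i·P. K = p_C / (p_D p_B).
Equating to 2.07 atm^-1 and solving on 0 < X < 1: X = 0.864.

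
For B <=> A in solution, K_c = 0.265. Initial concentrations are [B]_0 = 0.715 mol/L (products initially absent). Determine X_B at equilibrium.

X = 0.209

Let X = conversion of B; extent ξ = 0.715·X mol/L.
Concentrations: [B] = 0.715 − 0.715X; [A] = 0.715X.
K_c = [A] / ([B]).
Setting equal to 0.265 and solving for X on (0,1) gives X = 0.209.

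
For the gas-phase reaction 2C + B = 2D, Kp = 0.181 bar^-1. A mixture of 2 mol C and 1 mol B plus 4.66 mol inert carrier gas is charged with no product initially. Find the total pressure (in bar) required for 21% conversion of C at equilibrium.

P = 3.68 bar

Let X = conversion of C (basis 2 mol C); extent of reaction ξ = X.
Species balance: n_C = 2 − 2X; n_B = 1 − X; n_D = 2X; n_I = 4.66 (inert).
n_T = Σnᵢ = 7.66 − X.
Kp = p_D^2 / (p_C^2 p_B) with p_i = (n_i/n_T)·P.
At X = 0.21: the mole-fraction product g(X) = Π y_i^ν_i = 0.6664. Since Kp = g(X)·P^{-1}, P = (g/Kp)^(1/1) = (0.6664/0.181)^(1/1) = 3.68 bar.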